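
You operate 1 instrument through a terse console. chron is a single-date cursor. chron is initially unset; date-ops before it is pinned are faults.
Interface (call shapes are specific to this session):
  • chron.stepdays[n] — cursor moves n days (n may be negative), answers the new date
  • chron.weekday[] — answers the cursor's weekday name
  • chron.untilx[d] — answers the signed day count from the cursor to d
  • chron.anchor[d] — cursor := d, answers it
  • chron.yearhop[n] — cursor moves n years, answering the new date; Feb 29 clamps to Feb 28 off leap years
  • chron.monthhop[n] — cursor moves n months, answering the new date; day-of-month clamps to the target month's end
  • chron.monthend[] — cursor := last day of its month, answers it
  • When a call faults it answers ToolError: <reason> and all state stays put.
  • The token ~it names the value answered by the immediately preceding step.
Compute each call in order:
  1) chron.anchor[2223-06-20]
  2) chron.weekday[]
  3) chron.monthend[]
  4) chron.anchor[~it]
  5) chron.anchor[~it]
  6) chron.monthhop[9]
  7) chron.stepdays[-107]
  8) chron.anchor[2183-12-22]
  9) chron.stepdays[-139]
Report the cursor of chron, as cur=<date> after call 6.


-> chron.anchor(d='2223-06-20')
<- 2223-06-20
-> chron.weekday()
<- Friday
-> chron.monthend()
<- 2223-06-30
-> chron.anchor(d='~it')
<- 2223-06-30
-> chron.anchor(d='~it')
<- 2223-06-30
-> chron.monthhop(n='9')
<- 2224-03-30
-> chron.stepdays(n='-107')
<- 2223-12-14
-> chron.anchor(d='2183-12-22')
<- 2183-12-22
-> chron.stepdays(n='-139')
<- 2183-08-05

Answer: cur=2224-03-30


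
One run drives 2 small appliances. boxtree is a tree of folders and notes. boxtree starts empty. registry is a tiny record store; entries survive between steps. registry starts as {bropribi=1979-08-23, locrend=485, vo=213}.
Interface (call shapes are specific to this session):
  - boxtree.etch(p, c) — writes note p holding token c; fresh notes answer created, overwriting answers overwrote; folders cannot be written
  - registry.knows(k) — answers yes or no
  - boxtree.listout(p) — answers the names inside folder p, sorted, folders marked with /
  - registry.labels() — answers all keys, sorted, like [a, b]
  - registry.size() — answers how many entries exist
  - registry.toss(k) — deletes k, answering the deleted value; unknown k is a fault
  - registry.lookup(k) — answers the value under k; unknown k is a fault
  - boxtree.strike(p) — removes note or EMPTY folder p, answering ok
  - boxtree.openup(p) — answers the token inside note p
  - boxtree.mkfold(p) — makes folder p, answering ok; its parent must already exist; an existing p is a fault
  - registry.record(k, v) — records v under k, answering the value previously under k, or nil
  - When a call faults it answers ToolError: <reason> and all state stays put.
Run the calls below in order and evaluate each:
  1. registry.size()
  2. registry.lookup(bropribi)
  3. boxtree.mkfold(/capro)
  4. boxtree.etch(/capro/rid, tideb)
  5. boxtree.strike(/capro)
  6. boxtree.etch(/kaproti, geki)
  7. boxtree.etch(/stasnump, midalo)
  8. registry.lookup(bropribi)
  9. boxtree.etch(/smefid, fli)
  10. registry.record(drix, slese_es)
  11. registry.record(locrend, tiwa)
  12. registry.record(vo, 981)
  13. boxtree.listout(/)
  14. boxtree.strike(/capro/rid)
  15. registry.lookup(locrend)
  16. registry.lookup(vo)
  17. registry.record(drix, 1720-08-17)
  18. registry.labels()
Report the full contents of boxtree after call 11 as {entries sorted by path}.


! size() ~> 3
! lookup(k: bropribi) ~> 1979-08-23
! mkfold(p: /capro) ~> ok
! etch(p: /capro/rid, c: tideb) ~> created
! strike(p: /capro) ~> ToolError: not empty
! etch(p: /kaproti, c: geki) ~> created
! etch(p: /stasnump, c: midalo) ~> created
! lookup(k: bropribi) ~> 1979-08-23
! etch(p: /smefid, c: fli) ~> created
! record(k: drix, v: slese_es) ~> nil
! record(k: locrend, v: tiwa) ~> 485
! record(k: vo, v: 981) ~> 213
! listout(p: /) ~> [capro/, kaproti, smefid, stasnump]
! strike(p: /capro/rid) ~> ok
! lookup(k: locrend) ~> tiwa
! lookup(k: vo) ~> 981
! record(k: drix, v: 1720-08-17) ~> slese_es
! labels() ~> [bropribi, drix, locrend, vo]

Answer: {capro/, capro/rid=tideb, kaproti=geki, smefid=fli, stasnump=midalo}


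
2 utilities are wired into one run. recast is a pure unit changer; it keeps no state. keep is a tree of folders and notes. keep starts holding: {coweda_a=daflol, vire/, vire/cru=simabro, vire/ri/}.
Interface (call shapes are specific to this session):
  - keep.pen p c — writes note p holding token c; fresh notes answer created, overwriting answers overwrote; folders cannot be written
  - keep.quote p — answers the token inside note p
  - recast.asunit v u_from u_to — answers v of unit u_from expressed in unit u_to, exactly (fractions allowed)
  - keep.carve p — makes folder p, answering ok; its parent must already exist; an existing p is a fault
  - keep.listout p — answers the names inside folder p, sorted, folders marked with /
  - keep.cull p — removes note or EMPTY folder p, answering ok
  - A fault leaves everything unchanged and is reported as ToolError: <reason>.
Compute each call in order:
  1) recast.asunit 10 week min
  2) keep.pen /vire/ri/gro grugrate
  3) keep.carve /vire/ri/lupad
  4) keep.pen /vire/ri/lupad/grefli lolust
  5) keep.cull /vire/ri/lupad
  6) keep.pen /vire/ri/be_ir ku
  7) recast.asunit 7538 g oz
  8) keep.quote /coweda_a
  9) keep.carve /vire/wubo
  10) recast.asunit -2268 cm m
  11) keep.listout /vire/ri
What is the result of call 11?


Answer: [be_ir, gro, lupad/]

Derivation:
Do: recast.asunit[10; week; min]
See: 100800
Do: keep.pen[/vire/ri/gro; grugrate]
See: created
Do: keep.carve[/vire/ri/lupad]
See: ok
Do: keep.pen[/vire/ri/lupad/grefli; lolust]
See: created
Do: keep.cull[/vire/ri/lupad]
See: ToolError: not empty
Do: keep.pen[/vire/ri/be_ir; ku]
See: created
Do: recast.asunit[7538; g; oz]
See: 12060800000/45359237
Do: keep.quote[/coweda_a]
See: daflol
Do: keep.carve[/vire/wubo]
See: ok
Do: recast.asunit[-2268; cm; m]
See: -567/25
Do: keep.listout[/vire/ri]
See: [be_ir, gro, lupad/]


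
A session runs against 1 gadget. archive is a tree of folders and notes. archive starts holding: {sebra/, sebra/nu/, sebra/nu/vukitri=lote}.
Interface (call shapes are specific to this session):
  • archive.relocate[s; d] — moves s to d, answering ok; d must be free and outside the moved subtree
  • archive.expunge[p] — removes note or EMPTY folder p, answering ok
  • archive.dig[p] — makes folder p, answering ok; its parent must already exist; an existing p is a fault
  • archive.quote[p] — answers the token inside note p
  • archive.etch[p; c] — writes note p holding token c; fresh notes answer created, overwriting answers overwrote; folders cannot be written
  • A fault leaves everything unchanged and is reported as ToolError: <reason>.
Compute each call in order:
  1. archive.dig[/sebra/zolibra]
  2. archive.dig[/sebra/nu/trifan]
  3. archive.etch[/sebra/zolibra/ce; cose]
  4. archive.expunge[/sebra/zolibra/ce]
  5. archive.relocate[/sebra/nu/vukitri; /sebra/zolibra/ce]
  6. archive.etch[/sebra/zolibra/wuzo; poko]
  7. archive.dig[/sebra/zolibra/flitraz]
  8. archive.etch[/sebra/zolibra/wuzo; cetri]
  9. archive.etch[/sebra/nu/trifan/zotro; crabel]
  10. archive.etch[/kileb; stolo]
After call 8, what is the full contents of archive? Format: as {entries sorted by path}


Answer: {sebra/, sebra/nu/, sebra/nu/trifan/, sebra/zolibra/, sebra/zolibra/ce=lote, sebra/zolibra/flitraz/, sebra/zolibra/wuzo=cetri}

Derivation:
% archive.dig /sebra/zolibra
= ok
% archive.dig /sebra/nu/trifan
= ok
% archive.etch /sebra/zolibra/ce cose
= created
% archive.expunge /sebra/zolibra/ce
= ok
% archive.relocate /sebra/nu/vukitri /sebra/zolibra/ce
= ok
% archive.etch /sebra/zolibra/wuzo poko
= created
% archive.dig /sebra/zolibra/flitraz
= ok
% archive.etch /sebra/zolibra/wuzo cetri
= overwrote
% archive.etch /sebra/nu/trifan/zotro crabel
= created
% archive.etch /kileb stolo
= created


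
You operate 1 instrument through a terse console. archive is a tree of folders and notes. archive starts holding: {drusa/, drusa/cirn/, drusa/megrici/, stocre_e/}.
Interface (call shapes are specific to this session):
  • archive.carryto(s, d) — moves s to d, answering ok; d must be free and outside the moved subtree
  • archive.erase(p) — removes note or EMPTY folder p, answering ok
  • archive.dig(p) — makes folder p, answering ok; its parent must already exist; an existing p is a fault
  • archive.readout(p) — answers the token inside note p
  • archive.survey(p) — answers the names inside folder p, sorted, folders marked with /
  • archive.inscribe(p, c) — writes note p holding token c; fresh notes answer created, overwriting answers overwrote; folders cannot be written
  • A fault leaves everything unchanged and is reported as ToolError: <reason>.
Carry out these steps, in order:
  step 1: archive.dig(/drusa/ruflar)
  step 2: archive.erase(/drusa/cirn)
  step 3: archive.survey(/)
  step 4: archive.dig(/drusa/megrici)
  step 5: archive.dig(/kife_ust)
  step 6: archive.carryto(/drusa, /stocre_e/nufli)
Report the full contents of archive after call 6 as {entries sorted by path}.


Answer: {kife_ust/, stocre_e/, stocre_e/nufli/, stocre_e/nufli/megrici/, stocre_e/nufli/ruflar/}

Derivation:
I use archive.dig passing /drusa/ruflar, giving ok.
Next I call archive.erase passing /drusa/cirn, and observe ok.
Invoking archive.survey passing /, and observe [drusa/, stocre_e/].
I use archive.dig passing /drusa/megrici, — result: ToolError: exists.
I invoke archive.dig passing /kife_ust: ok.
Next I call archive.carryto passing /drusa, /stocre_e/nufli, and get ok.


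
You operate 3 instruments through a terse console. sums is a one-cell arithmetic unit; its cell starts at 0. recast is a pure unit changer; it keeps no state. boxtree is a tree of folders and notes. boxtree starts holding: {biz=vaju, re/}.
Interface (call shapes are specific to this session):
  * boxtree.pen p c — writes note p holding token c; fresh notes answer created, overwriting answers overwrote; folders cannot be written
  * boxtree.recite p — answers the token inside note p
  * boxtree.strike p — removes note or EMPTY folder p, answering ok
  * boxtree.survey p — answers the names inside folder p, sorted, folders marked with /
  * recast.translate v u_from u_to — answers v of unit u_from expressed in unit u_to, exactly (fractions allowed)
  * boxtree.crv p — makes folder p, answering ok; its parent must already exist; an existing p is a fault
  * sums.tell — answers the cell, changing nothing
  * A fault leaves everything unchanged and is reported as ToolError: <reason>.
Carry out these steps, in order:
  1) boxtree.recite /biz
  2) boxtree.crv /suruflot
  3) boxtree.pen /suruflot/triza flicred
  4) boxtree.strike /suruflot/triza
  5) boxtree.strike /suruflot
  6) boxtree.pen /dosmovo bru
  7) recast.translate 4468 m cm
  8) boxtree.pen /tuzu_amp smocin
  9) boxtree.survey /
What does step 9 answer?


-- recite(p: /biz) == vaju
-- crv(p: /suruflot) == ok
-- pen(p: /suruflot/triza, c: flicred) == created
-- strike(p: /suruflot/triza) == ok
-- strike(p: /suruflot) == ok
-- pen(p: /dosmovo, c: bru) == created
-- translate(v: 4468, u_from: m, u_to: cm) == 446800
-- pen(p: /tuzu_amp, c: smocin) == created
-- survey(p: /) == [biz, dosmovo, re/, tuzu_amp]

Answer: [biz, dosmovo, re/, tuzu_amp]


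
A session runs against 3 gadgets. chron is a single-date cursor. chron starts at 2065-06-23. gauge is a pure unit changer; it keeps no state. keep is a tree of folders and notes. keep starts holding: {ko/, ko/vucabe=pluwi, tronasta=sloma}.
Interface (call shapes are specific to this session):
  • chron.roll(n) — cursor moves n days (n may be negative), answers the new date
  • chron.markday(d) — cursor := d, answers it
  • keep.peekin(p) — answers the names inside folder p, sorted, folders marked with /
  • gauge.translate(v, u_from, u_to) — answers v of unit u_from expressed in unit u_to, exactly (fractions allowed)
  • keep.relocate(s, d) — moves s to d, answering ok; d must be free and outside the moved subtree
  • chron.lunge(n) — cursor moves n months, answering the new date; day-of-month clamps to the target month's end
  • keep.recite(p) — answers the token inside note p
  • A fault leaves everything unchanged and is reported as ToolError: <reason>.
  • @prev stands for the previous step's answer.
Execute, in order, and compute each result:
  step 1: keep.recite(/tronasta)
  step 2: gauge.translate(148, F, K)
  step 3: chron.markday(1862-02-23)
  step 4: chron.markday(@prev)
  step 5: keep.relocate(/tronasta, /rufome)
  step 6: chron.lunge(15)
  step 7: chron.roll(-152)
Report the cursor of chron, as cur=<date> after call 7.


// 1. keep.recite(p='/tronasta') => sloma
// 2. gauge.translate(v='148', u_from='F', u_to='K') => 60767/180
// 3. chron.markday(d='1862-02-23') => 1862-02-23
// 4. chron.markday(d='@prev') => 1862-02-23
// 5. keep.relocate(s='/tronasta', d='/rufome') => ok
// 6. chron.lunge(n='15') => 1863-05-23
// 7. chron.roll(n='-152') => 1862-12-22

Answer: cur=1862-12-22


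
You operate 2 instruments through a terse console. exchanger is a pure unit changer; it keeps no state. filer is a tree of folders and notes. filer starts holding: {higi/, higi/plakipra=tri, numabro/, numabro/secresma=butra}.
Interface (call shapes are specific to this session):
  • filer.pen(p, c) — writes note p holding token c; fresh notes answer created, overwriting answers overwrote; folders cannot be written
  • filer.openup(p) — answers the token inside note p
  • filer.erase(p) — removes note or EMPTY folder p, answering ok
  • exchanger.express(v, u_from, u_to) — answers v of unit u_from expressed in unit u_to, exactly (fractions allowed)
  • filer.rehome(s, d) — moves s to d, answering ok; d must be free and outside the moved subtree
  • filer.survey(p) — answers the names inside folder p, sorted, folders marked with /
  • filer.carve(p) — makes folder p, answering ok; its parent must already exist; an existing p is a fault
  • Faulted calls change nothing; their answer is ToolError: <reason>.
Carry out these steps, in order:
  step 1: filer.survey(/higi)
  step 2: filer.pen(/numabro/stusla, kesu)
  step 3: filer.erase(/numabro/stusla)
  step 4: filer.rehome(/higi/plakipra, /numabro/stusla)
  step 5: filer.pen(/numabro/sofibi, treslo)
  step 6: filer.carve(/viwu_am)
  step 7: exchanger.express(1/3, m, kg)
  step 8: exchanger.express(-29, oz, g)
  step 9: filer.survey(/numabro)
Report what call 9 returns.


$ survey p=/higi
:: [plakipra]
$ pen p=/numabro/stusla c=kesu
:: created
$ erase p=/numabro/stusla
:: ok
$ rehome s=/higi/plakipra d=/numabro/stusla
:: ok
$ pen p=/numabro/sofibi c=treslo
:: created
$ carve p=/viwu_am
:: ok
$ express v=1/3 u_from=m u_to=kg
:: ToolError: incompatible units
$ express v=-29 u_from=oz u_to=g
:: -1315417873/1600000
$ survey p=/numabro
:: [secresma, sofibi, stusla]

Answer: [secresma, sofibi, stusla]


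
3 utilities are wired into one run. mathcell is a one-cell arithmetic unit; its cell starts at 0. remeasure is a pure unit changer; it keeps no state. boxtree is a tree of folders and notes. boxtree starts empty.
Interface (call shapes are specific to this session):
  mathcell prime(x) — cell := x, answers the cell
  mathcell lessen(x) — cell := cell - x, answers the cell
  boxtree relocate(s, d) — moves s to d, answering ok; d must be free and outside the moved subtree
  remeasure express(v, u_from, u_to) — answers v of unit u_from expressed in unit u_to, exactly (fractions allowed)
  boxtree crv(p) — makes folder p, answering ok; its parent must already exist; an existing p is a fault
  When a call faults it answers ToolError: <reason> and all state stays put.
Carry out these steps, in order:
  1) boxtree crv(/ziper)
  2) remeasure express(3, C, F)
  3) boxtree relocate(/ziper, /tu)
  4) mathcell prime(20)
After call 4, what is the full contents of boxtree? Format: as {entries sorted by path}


→ boxtree crv(p: /ziper)
← ok
→ remeasure express(v: 3, u_from: C, u_to: F)
← 187/5
→ boxtree relocate(s: /ziper, d: /tu)
← ok
→ mathcell prime(x: 20)
← 20

Answer: {tu/}


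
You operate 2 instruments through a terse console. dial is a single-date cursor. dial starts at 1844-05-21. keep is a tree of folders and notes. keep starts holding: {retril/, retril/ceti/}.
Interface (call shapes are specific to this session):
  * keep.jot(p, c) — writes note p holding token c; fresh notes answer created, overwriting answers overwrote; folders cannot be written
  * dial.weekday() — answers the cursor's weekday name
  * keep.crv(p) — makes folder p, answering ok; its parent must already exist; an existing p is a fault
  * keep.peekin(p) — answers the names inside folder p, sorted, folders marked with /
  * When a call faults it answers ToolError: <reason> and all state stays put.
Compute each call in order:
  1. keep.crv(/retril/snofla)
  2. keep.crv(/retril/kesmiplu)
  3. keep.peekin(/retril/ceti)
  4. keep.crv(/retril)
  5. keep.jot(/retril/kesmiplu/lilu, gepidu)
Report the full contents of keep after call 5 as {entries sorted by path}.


> keep.crv p→/retril/snofla
  ok
> keep.crv p→/retril/kesmiplu
  ok
> keep.peekin p→/retril/ceti
  []
> keep.crv p→/retril
  ToolError: exists
> keep.jot p→/retril/kesmiplu/lilu c→gepidu
  created

Answer: {retril/, retril/ceti/, retril/kesmiplu/, retril/kesmiplu/lilu=gepidu, retril/snofla/}


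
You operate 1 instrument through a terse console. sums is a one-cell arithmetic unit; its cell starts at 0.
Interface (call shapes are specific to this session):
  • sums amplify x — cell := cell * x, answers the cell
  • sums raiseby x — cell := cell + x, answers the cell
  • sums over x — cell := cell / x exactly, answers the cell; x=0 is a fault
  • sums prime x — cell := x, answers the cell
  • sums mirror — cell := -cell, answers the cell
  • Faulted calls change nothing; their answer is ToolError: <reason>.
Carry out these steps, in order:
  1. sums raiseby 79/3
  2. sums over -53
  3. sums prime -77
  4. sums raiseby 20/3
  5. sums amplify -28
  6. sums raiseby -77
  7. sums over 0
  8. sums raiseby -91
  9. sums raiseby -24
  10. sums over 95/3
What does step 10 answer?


~$ sums raiseby x=79/3
:: 79/3
~$ sums over x=-53
:: -79/159
~$ sums prime x=-77
:: -77
~$ sums raiseby x=20/3
:: -211/3
~$ sums amplify x=-28
:: 5908/3
~$ sums raiseby x=-77
:: 5677/3
~$ sums over x=0
:: ToolError: division by zero
~$ sums raiseby x=-91
:: 5404/3
~$ sums raiseby x=-24
:: 5332/3
~$ sums over x=95/3
:: 5332/95

Answer: 5332/95


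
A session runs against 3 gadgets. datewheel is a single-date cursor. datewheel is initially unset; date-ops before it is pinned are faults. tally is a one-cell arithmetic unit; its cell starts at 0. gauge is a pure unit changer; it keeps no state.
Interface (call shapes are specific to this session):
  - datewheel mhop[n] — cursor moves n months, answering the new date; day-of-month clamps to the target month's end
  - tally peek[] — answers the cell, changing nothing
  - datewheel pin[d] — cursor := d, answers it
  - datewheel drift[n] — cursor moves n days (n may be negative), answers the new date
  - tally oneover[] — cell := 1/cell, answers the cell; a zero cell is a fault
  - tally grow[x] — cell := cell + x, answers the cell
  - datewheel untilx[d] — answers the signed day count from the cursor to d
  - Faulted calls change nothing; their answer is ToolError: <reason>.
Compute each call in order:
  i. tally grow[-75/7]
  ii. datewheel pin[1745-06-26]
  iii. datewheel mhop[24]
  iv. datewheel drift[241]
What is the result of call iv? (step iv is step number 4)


! 1. tally grow(x=-75/7) -> -75/7
! 2. datewheel pin(d=1745-06-26) -> 1745-06-26
! 3. datewheel mhop(n=24) -> 1747-06-26
! 4. datewheel drift(n=241) -> 1748-02-22

Answer: 1748-02-22


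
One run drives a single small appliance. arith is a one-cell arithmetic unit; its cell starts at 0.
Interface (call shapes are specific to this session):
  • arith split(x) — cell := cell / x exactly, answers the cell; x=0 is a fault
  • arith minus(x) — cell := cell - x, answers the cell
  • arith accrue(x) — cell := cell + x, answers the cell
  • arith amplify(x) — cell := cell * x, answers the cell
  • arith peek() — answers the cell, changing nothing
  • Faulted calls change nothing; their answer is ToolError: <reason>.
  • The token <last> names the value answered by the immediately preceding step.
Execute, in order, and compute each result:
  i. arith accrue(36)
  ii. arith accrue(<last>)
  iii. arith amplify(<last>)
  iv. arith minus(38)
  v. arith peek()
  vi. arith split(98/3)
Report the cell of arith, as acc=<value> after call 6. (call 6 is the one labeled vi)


Answer: acc=7719/49

Derivation:
Do: arith accrue[x=36]
See: 36
Do: arith accrue[x=<last>]
See: 72
Do: arith amplify[x=<last>]
See: 5184
Do: arith minus[x=38]
See: 5146
Do: arith peek[]
See: 5146
Do: arith split[x=98/3]
See: 7719/49


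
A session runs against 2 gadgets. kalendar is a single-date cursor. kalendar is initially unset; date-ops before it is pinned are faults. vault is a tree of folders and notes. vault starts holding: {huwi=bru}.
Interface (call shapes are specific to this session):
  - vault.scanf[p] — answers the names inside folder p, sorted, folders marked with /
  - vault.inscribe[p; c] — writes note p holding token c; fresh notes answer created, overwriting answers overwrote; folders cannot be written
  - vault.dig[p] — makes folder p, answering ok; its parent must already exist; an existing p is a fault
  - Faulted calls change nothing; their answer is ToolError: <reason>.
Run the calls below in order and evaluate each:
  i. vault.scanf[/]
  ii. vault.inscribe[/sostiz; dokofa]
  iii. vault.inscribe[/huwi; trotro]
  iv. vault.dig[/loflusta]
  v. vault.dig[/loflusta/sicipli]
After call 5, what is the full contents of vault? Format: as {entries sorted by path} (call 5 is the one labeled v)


$ vault.scanf p=/
  [huwi]
$ vault.inscribe p=/sostiz c=dokofa
  created
$ vault.inscribe p=/huwi c=trotro
  overwrote
$ vault.dig p=/loflusta
  ok
$ vault.dig p=/loflusta/sicipli
  ok

Answer: {huwi=trotro, loflusta/, loflusta/sicipli/, sostiz=dokofa}


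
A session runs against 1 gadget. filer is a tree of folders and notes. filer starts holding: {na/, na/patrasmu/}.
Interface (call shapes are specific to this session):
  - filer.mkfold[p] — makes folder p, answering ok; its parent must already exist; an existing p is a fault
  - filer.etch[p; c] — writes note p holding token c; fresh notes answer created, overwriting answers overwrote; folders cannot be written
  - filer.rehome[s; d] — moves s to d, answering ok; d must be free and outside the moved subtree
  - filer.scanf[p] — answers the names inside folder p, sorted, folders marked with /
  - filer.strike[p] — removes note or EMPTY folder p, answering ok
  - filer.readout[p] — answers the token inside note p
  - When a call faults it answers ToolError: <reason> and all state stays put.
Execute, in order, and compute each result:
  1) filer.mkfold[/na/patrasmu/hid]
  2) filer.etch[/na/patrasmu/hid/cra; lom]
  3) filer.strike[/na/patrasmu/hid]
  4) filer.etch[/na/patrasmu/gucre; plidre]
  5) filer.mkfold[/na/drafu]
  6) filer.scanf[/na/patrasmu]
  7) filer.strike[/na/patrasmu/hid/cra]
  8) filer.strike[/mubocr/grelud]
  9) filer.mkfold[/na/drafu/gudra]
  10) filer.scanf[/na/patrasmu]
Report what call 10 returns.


Answer: [gucre, hid/]

Derivation:
$ mkfold p='/na/patrasmu/hid'
= ok
$ etch p='/na/patrasmu/hid/cra' c='lom'
= created
$ strike p='/na/patrasmu/hid'
= ToolError: not empty
$ etch p='/na/patrasmu/gucre' c='plidre'
= created
$ mkfold p='/na/drafu'
= ok
$ scanf p='/na/patrasmu'
= [gucre, hid/]
$ strike p='/na/patrasmu/hid/cra'
= ok
$ strike p='/mubocr/grelud'
= ToolError: not found
$ mkfold p='/na/drafu/gudra'
= ok
$ scanf p='/na/patrasmu'
= [gucre, hid/]


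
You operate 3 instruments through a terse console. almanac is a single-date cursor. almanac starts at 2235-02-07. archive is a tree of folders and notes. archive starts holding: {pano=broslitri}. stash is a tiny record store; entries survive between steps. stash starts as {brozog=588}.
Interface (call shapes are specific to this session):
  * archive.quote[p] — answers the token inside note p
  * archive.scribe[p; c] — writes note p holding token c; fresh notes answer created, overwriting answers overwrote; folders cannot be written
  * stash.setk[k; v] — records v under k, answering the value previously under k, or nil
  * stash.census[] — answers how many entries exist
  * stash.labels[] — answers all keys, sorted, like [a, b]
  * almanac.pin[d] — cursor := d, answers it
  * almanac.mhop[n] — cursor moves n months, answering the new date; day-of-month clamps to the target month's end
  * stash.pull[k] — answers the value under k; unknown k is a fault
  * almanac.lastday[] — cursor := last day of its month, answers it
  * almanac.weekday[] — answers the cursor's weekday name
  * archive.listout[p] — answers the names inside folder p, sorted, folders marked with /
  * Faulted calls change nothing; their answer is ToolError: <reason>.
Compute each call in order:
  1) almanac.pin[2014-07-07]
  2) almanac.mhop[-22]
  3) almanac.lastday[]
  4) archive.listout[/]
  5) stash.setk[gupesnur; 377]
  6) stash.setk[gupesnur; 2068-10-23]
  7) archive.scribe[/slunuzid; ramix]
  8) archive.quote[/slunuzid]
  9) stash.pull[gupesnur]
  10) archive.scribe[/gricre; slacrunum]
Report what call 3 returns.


;; almanac.pin(d='2014-07-07') ~> 2014-07-07
;; almanac.mhop(n='-22') ~> 2012-09-07
;; almanac.lastday() ~> 2012-09-30
;; archive.listout(p='/') ~> [pano]
;; stash.setk(k='gupesnur', v='377') ~> nil
;; stash.setk(k='gupesnur', v='2068-10-23') ~> 377
;; archive.scribe(p='/slunuzid', c='ramix') ~> created
;; archive.quote(p='/slunuzid') ~> ramix
;; stash.pull(k='gupesnur') ~> 2068-10-23
;; archive.scribe(p='/gricre', c='slacrunum') ~> created

Answer: 2012-09-30


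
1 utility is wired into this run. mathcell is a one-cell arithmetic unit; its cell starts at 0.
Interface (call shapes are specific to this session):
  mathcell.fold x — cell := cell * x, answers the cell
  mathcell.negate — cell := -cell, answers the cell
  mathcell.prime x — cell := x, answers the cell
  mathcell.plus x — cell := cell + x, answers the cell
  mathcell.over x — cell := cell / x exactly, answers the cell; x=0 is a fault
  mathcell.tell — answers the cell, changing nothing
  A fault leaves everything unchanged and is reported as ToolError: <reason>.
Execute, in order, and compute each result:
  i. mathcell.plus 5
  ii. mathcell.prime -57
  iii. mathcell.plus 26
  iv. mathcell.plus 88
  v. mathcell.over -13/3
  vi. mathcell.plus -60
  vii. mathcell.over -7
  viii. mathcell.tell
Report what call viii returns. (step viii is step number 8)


% plus 5
  5
% prime -57
  -57
% plus 26
  -31
% plus 88
  57
% over -13/3
  -171/13
% plus -60
  -951/13
% over -7
  951/91
% tell
  951/91

Answer: 951/91


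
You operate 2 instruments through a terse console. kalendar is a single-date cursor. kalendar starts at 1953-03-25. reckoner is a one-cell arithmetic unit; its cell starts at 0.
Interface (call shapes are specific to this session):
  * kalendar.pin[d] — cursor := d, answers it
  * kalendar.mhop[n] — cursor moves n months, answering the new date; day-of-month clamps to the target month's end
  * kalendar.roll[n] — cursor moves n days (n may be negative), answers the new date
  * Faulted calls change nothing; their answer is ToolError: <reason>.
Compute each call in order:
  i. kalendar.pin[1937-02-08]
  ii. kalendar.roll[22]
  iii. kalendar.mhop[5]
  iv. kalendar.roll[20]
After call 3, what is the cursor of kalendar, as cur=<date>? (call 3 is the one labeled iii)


>>> kalendar.pin d: 1937-02-08
[out] 1937-02-08
>>> kalendar.roll n: 22
[out] 1937-03-02
>>> kalendar.mhop n: 5
[out] 1937-08-02
>>> kalendar.roll n: 20
[out] 1937-08-22

Answer: cur=1937-08-02


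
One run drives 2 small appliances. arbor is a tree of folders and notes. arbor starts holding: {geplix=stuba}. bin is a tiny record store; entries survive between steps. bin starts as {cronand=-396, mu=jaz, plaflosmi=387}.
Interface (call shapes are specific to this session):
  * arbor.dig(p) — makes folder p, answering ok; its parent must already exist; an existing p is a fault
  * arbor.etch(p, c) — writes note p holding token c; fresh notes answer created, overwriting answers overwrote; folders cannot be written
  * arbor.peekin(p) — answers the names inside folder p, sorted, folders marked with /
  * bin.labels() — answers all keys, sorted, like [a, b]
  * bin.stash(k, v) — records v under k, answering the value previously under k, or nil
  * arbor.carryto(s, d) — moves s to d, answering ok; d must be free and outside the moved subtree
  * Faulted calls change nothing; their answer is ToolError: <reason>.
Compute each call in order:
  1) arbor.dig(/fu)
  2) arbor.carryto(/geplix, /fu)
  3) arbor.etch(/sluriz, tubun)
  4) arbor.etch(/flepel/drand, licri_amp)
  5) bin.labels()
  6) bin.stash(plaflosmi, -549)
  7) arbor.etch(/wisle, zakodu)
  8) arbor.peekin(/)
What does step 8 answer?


Answer: [fu/, geplix, sluriz, wisle]

Derivation:
-> arbor.dig(p: /fu)
<- ok
-> arbor.carryto(s: /geplix, d: /fu)
<- ToolError: exists
-> arbor.etch(p: /sluriz, c: tubun)
<- created
-> arbor.etch(p: /flepel/drand, c: licri_amp)
<- ToolError: no parent
-> bin.labels()
<- [cronand, mu, plaflosmi]
-> bin.stash(k: plaflosmi, v: -549)
<- 387
-> arbor.etch(p: /wisle, c: zakodu)
<- created
-> arbor.peekin(p: /)
<- [fu/, geplix, sluriz, wisle]


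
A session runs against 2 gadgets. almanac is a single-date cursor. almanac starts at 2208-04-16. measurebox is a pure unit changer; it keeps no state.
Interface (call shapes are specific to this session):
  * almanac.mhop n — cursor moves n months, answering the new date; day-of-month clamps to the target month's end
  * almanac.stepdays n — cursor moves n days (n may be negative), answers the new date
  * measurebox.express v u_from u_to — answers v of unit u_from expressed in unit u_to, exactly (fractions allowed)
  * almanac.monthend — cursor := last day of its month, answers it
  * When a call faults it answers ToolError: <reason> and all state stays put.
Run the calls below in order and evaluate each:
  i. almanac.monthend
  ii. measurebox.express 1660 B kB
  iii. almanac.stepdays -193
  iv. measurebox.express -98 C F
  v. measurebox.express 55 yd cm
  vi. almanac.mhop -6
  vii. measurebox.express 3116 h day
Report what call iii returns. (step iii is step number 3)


Answer: 2207-10-20

Derivation:
>>> almanac.monthend
:: 2208-04-30
>>> measurebox.express v=1660 u_from=B u_to=kB
:: 83/50
>>> almanac.stepdays n=-193
:: 2207-10-20
>>> measurebox.express v=-98 u_from=C u_to=F
:: -722/5
>>> measurebox.express v=55 u_from=yd u_to=cm
:: 25146/5
>>> almanac.mhop n=-6
:: 2207-04-20
>>> measurebox.express v=3116 u_from=h u_to=day
:: 779/6


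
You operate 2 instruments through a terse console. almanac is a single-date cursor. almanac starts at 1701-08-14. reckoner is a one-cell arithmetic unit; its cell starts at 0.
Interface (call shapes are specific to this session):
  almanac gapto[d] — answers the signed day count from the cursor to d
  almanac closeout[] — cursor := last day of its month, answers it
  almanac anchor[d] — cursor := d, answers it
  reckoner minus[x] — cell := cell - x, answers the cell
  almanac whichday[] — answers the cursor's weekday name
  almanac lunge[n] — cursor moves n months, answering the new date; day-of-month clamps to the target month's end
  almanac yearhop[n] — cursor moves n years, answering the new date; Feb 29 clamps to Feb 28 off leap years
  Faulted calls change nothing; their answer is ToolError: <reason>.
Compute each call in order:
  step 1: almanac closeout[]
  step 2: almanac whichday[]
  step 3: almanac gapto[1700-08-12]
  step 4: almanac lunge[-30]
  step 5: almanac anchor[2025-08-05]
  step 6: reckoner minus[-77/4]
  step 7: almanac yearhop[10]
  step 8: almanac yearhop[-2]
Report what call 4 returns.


Answer: 1699-02-28

Derivation:
-> almanac closeout()
<- 1701-08-31
-> almanac whichday()
<- Wednesday
-> almanac gapto(1700-08-12)
<- -384
-> almanac lunge(-30)
<- 1699-02-28
-> almanac anchor(2025-08-05)
<- 2025-08-05
-> reckoner minus(-77/4)
<- 77/4
-> almanac yearhop(10)
<- 2035-08-05
-> almanac yearhop(-2)
<- 2033-08-05


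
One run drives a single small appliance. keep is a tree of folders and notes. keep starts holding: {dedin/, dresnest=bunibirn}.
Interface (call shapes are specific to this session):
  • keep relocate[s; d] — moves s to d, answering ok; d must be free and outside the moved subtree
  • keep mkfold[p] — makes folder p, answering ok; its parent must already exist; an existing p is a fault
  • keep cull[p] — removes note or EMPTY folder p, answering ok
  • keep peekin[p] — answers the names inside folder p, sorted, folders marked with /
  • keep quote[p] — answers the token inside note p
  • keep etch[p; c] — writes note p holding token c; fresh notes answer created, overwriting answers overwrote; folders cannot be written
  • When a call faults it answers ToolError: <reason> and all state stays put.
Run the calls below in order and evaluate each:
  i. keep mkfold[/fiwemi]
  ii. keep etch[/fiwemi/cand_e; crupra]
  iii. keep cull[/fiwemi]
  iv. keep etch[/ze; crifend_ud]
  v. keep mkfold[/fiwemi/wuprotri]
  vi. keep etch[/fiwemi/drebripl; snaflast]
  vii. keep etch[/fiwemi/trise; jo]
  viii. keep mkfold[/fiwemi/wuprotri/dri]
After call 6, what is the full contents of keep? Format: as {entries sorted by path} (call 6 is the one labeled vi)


Answer: {dedin/, dresnest=bunibirn, fiwemi/, fiwemi/cand_e=crupra, fiwemi/drebripl=snaflast, fiwemi/wuprotri/, ze=crifend_ud}

Derivation:
CALL keep mkfold[p: /fiwemi]
RET  ok
CALL keep etch[p: /fiwemi/cand_e; c: crupra]
RET  created
CALL keep cull[p: /fiwemi]
RET  ToolError: not empty
CALL keep etch[p: /ze; c: crifend_ud]
RET  created
CALL keep mkfold[p: /fiwemi/wuprotri]
RET  ok
CALL keep etch[p: /fiwemi/drebripl; c: snaflast]
RET  created
CALL keep etch[p: /fiwemi/trise; c: jo]
RET  created
CALL keep mkfold[p: /fiwemi/wuprotri/dri]
RET  ok


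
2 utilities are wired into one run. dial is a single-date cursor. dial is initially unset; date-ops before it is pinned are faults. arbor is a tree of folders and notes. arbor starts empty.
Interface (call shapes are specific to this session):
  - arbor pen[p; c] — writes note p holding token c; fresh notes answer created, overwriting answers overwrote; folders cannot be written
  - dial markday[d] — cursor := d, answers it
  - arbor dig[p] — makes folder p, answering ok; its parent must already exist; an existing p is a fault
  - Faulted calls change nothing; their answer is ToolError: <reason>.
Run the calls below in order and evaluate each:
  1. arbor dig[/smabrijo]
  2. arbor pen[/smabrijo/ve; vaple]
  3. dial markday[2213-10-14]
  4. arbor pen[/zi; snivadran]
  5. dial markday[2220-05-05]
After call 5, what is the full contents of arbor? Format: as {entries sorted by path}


$ arbor dig p→/smabrijo
  ok
$ arbor pen p→/smabrijo/ve c→vaple
  created
$ dial markday d→2213-10-14
  2213-10-14
$ arbor pen p→/zi c→snivadran
  created
$ dial markday d→2220-05-05
  2220-05-05

Answer: {smabrijo/, smabrijo/ve=vaple, zi=snivadran}


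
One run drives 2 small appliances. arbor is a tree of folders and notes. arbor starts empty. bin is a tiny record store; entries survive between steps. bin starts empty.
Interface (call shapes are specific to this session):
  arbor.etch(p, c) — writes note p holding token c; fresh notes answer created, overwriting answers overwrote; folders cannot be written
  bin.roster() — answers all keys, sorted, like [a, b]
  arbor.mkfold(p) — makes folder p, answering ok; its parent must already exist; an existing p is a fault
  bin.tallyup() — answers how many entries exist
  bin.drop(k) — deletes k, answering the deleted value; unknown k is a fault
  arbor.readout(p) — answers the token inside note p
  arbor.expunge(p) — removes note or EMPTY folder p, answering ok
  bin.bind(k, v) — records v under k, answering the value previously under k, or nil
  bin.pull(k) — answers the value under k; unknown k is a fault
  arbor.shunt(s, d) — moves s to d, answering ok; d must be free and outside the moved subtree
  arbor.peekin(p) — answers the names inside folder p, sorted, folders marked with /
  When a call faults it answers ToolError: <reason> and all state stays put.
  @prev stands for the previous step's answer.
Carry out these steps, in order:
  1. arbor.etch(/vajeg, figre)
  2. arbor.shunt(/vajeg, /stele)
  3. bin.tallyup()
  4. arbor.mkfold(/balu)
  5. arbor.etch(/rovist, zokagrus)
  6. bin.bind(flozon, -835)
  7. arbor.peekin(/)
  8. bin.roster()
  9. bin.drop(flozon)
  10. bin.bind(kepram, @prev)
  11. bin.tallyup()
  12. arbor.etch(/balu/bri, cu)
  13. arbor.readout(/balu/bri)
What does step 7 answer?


Answer: [balu/, rovist, stele]

Derivation:
>>> arbor.etch p='/vajeg' c='figre'
  created
>>> arbor.shunt s='/vajeg' d='/stele'
  ok
>>> bin.tallyup
  0
>>> arbor.mkfold p='/balu'
  ok
>>> arbor.etch p='/rovist' c='zokagrus'
  created
>>> bin.bind k='flozon' v='-835'
  nil
>>> arbor.peekin p='/'
  [balu/, rovist, stele]
>>> bin.roster
  [flozon]
>>> bin.drop k='flozon'
  -835
>>> bin.bind k='kepram' v='@prev'
  nil
>>> bin.tallyup
  1
>>> arbor.etch p='/balu/bri' c='cu'
  created
>>> arbor.readout p='/balu/bri'
  cu


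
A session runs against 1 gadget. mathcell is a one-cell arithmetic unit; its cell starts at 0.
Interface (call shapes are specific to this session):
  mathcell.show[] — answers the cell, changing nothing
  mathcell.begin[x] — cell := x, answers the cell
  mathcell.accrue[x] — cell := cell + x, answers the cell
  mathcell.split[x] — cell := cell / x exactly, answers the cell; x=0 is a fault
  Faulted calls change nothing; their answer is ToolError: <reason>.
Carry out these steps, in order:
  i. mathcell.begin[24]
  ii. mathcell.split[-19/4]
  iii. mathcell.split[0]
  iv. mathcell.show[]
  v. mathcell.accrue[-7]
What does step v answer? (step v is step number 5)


>> mathcell.begin(x=24)
<< 24
>> mathcell.split(x=-19/4)
<< -96/19
>> mathcell.split(x=0)
<< ToolError: division by zero
>> mathcell.show()
<< -96/19
>> mathcell.accrue(x=-7)
<< -229/19

Answer: -229/19


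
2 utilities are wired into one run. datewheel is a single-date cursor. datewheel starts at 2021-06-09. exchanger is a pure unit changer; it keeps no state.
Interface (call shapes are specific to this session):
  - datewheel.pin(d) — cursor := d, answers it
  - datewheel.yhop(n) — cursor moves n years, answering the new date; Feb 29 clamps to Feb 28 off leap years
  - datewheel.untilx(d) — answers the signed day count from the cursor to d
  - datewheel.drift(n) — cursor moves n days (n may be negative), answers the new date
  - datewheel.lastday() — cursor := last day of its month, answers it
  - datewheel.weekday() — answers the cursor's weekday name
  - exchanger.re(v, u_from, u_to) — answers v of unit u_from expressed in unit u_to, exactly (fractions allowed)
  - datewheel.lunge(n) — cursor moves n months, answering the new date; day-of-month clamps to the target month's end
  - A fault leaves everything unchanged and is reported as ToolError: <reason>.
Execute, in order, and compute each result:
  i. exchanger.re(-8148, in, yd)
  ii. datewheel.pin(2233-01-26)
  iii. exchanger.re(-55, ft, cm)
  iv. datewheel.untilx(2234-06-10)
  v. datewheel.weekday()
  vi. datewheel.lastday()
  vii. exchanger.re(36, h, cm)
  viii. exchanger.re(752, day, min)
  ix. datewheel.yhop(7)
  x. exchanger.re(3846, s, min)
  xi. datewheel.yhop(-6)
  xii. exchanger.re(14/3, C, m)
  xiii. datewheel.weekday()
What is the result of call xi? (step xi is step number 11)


Answer: 2234-01-31

Derivation:
>> exchanger.re(v=-8148, u_from=in, u_to=yd)
<< -679/3
>> datewheel.pin(d=2233-01-26)
<< 2233-01-26
>> exchanger.re(v=-55, u_from=ft, u_to=cm)
<< -8382/5
>> datewheel.untilx(d=2234-06-10)
<< 500
>> datewheel.weekday()
<< Saturday
>> datewheel.lastday()
<< 2233-01-31
>> exchanger.re(v=36, u_from=h, u_to=cm)
<< ToolError: incompatible units
>> exchanger.re(v=752, u_from=day, u_to=min)
<< 1082880
>> datewheel.yhop(n=7)
<< 2240-01-31
>> exchanger.re(v=3846, u_from=s, u_to=min)
<< 641/10
>> datewheel.yhop(n=-6)
<< 2234-01-31
>> exchanger.re(v=14/3, u_from=C, u_to=m)
<< ToolError: incompatible units
>> datewheel.weekday()
<< Friday
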